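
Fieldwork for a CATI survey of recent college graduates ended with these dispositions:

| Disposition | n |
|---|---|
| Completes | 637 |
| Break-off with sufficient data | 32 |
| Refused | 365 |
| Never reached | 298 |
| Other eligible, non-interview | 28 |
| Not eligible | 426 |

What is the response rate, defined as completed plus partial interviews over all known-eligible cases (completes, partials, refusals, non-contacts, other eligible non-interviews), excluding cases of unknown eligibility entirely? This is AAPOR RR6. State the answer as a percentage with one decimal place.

Num: 637 + 32 = 669
Denom: 637 + 32 + 365 + 298 + 28 = 1360
RR6 = 669 / 1360 = 0.4919

49.2%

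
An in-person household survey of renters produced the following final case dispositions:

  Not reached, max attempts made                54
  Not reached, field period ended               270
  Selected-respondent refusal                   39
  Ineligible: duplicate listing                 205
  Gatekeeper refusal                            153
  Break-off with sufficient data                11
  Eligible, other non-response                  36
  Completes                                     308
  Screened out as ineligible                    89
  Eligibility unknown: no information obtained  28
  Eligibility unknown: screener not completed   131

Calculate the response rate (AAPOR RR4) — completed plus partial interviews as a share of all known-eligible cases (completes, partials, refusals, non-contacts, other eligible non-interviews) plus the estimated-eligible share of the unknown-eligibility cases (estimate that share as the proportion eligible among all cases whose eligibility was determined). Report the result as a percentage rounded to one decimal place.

32.2%

Refusals = 153 + 39 = 192
No answer / not reached = 270 + 54 = 324
Undetermined eligibility = 131 + 28 = 159
Out of scope = 89 + 205 = 294
Num: 308 + 11 = 319
Eligible (known): 308 + 11 + 192 + 324 + 36 = 871
e = 871 / (871 + 294) = 871 / 1165 = 0.7476
Estimated eligible among unknowns: 0.7476 × 159 = 118.87
Base: 871 + 118.87 = 989.87
RR4 = 319 / 989.87 = 0.3223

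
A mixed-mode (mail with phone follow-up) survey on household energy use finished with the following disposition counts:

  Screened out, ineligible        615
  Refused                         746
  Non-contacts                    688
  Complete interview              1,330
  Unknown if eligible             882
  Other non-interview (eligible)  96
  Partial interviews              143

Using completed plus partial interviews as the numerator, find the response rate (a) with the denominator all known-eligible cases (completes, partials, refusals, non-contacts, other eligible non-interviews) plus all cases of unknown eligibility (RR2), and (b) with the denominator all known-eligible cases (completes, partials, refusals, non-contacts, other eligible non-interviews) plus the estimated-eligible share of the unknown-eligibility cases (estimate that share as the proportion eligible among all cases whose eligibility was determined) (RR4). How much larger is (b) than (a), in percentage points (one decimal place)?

Top → 1330 + 143 = 1473
Denominator → 1330 + 143 + 746 + 688 + 96 + 882 = 3885
RR2 = 1473 / 3885 = 0.3792
Known eligible → 1330 + 143 + 746 + 688 + 96 = 3003
e = 3003 / (3003 + 615) = 3003 / 3618 = 0.8300
Estimated eligible among unknowns → 0.8300 × 882 = 732.06
Denominator → 3003 + 732.06 = 3735.06
RR4 = 1473 / 3735.06 = 0.3944
Difference = 39.44 − 37.92 = 1.52 percentage points

1.5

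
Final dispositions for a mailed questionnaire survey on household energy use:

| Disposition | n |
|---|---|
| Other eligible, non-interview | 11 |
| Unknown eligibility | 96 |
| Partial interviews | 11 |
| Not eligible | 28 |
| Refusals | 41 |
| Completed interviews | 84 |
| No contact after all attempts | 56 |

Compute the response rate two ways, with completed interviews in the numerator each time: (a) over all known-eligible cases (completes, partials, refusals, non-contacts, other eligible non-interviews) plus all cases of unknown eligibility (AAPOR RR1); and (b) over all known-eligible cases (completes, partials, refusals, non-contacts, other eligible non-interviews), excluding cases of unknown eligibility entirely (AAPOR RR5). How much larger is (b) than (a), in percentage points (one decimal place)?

Top → 84
Denom → 84 + 11 + 41 + 56 + 11 + 96 = 299
RR1 = 84 / 299 = 0.2809
Denom → 84 + 11 + 41 + 56 + 11 = 203
RR5 = 84 / 203 = 0.4138
Difference = 41.38 − 28.09 = 13.29 percentage points

13.3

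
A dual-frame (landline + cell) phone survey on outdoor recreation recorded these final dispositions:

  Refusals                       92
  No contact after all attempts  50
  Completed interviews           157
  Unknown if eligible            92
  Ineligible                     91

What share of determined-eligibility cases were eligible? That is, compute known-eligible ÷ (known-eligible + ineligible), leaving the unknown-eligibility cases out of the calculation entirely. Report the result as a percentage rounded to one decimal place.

76.7%

Known eligible: 157 + 92 + 50 = 299
e = 299 / (299 + 91) = 299 / 390 = 0.7667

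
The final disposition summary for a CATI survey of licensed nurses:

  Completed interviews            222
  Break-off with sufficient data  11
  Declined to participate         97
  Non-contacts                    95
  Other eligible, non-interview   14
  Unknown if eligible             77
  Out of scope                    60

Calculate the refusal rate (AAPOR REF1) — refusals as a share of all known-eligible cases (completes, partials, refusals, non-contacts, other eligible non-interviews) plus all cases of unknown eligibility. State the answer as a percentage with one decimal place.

Num: 97
Base: 222 + 11 + 97 + 95 + 14 + 77 = 516
REF1 = 97 / 516 = 0.1880

18.8%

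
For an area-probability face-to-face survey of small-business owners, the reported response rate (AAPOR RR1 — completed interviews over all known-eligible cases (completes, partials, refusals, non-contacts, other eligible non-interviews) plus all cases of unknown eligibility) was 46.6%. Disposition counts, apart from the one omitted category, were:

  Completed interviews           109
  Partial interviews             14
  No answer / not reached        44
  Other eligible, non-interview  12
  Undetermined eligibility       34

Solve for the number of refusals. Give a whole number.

21

RR1 = 109 / D = 0.466
D = 109 / 0.466 = 233.9
Rest of base = 213
refusals = 233.9 − 213 ≈ 21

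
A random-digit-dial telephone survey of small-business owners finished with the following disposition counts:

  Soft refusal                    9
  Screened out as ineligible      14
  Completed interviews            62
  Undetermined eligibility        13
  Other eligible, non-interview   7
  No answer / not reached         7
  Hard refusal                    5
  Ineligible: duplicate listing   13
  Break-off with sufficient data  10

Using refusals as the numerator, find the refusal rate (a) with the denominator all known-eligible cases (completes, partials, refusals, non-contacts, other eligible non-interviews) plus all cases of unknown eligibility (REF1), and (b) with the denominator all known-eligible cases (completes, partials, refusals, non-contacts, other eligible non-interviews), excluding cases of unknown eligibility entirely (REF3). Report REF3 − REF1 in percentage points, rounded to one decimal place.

Refusals = 5 + 9 = 14
Screened out, ineligible = 14 + 13 = 27
Numerator: 14
Denominator: 62 + 10 + 14 + 7 + 7 + 13 = 113
REF1 = 14 / 113 = 0.1239
Denominator: 62 + 10 + 14 + 7 + 7 = 100
REF3 = 14 / 100 = 0.1400
Difference = 14.00 − 12.39 = 1.61 percentage points

1.6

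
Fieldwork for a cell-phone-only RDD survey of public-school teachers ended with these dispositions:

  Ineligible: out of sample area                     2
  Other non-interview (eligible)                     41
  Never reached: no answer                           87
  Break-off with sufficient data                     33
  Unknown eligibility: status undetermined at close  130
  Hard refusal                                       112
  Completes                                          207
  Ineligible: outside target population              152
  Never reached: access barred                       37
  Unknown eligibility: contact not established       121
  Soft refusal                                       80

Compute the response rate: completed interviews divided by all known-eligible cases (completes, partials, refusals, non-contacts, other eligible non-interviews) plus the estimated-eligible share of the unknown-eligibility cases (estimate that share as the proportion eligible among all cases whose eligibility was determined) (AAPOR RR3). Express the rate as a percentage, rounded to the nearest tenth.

Refused = 112 + 80 = 192
No contact after all attempts = 87 + 37 = 124
Eligibility not determined = 121 + 130 = 251
Not eligible = 152 + 2 = 154
Num → 207
Eligible (known) → 207 + 33 + 192 + 124 + 41 = 597
e = 597 / (597 + 154) = 597 / 751 = 0.7949
Estimated eligible among unknowns → 0.7949 × 251 = 199.52
Denominator → 597 + 199.52 = 796.52
RR3 = 207 / 796.52 = 0.2599

26.0%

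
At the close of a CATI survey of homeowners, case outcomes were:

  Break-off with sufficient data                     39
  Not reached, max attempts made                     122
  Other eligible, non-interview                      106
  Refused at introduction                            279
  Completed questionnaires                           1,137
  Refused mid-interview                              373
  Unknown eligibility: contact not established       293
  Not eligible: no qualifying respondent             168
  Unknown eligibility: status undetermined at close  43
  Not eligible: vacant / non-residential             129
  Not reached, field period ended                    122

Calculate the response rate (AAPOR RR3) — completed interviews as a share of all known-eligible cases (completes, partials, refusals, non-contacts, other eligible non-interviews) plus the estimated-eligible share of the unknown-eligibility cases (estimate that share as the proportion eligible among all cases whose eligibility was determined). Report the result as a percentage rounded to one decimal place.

Refusals = 279 + 373 = 652
Non-contacts = 122 + 122 = 244
Undetermined eligibility = 293 + 43 = 336
Out of scope = 168 + 129 = 297
Numerator = 1137
Eligible (known) = 1137 + 39 + 652 + 244 + 106 = 2178
e = 2178 / (2178 + 297) = 2178 / 2475 = 0.8800
Eligible share of unknowns = 0.8800 × 336 = 295.68
Denom = 2178 + 295.68 = 2473.68
RR3 = 1137 / 2473.68 = 0.4596

46.0%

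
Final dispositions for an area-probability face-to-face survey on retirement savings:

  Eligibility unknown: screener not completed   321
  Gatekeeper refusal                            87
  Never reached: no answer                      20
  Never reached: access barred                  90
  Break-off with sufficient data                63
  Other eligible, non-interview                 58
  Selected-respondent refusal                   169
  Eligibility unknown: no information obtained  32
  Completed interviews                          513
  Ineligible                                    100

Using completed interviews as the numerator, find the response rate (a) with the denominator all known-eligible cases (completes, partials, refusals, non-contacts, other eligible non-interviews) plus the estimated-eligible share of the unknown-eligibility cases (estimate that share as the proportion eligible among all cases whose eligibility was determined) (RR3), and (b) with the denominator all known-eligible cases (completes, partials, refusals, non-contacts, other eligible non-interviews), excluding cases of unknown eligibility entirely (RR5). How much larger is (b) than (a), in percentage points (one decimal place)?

Refusal or break-off = 87 + 169 = 256
Never reached = 20 + 90 = 110
Unknown if eligible = 321 + 32 = 353
Numerator = 513
Determined eligible = 513 + 63 + 256 + 110 + 58 = 1000
e = 1000 / (1000 + 100) = 1000 / 1100 = 0.9091
Eligible share of unknowns = 0.9091 × 353 = 320.91
Denominator = 1000 + 320.91 = 1320.91
RR3 = 513 / 1320.91 = 0.3884
Denominator = 513 + 63 + 256 + 110 + 58 = 1000
RR5 = 513 / 1000 = 0.5130
Difference = 51.30 − 38.84 = 12.46 percentage points

12.5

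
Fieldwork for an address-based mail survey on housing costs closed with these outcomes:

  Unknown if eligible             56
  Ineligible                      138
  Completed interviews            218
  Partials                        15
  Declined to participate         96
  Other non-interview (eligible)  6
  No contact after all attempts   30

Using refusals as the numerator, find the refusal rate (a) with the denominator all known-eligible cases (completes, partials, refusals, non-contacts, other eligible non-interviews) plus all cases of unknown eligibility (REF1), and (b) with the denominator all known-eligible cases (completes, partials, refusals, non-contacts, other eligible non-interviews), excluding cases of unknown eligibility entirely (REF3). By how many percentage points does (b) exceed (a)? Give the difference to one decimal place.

3.5

Num → 96
Base → 218 + 15 + 96 + 30 + 6 + 56 = 421
REF1 = 96 / 421 = 0.2280
Base → 218 + 15 + 96 + 30 + 6 = 365
REF3 = 96 / 365 = 0.2630
Difference = 26.30 − 22.80 = 3.50 percentage points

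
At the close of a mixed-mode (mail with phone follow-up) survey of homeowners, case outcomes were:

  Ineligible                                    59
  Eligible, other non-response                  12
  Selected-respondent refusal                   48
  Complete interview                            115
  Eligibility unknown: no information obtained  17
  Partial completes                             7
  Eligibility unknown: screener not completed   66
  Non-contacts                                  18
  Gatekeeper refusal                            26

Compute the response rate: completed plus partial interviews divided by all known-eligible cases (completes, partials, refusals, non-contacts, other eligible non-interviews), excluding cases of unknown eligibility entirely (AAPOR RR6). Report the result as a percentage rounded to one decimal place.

54.0%

Refusal or break-off = 26 + 48 = 74
Unknown if eligible = 66 + 17 = 83
Num: 115 + 7 = 122
Denominator: 115 + 7 + 74 + 18 + 12 = 226
RR6 = 122 / 226 = 0.5398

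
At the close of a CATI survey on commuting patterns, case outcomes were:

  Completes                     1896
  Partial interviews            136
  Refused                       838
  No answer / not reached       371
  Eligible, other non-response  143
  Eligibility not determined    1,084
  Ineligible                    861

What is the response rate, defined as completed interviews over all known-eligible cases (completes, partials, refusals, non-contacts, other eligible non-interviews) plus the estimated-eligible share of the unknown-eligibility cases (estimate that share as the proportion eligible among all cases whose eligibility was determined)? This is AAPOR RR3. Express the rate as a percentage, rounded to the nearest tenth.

Top → 1896
Eligible (known) → 1896 + 136 + 838 + 371 + 143 = 3384
e = 3384 / (3384 + 861) = 3384 / 4245 = 0.7972
Estimated eligible among unknowns → 0.7972 × 1084 = 864.16
Denominator → 3384 + 864.16 = 4248.16
RR3 = 1896 / 4248.16 = 0.4463

44.6%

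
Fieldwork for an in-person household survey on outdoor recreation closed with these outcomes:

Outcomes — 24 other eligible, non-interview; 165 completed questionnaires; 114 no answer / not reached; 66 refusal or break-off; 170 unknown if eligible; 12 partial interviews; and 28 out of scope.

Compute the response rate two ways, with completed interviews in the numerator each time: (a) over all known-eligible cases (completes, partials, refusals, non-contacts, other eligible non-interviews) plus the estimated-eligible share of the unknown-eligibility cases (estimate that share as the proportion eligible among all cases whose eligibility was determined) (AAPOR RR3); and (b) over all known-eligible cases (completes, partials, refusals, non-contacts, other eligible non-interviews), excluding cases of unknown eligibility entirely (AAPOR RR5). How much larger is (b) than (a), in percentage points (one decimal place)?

12.7

Top: 165
Determined eligible: 165 + 12 + 66 + 114 + 24 = 381
e = 381 / (381 + 28) = 381 / 409 = 0.9315
Estimated eligible among unknowns: 0.9315 × 170 = 158.35
Denominator: 381 + 158.35 = 539.35
RR3 = 165 / 539.35 = 0.3059
Denominator: 165 + 12 + 66 + 114 + 24 = 381
RR5 = 165 / 381 = 0.4331
Difference = 43.31 − 30.59 = 12.72 percentage points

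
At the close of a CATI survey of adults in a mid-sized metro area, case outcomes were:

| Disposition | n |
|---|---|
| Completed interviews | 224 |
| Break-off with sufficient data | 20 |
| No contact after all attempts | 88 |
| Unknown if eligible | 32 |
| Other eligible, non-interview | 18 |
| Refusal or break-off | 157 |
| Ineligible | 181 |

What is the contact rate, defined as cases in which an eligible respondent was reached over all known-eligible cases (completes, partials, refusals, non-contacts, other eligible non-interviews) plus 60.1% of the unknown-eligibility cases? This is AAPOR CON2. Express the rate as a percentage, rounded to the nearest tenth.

Top: 224 + 20 + 157 + 18 = 419
Known eligible: 224 + 20 + 157 + 88 + 18 = 507
e × U: 0.6010 × 32 = 19.23
Base: 507 + 19.23 = 526.23
CON2 = 419 / 526.23 = 0.7962

79.6%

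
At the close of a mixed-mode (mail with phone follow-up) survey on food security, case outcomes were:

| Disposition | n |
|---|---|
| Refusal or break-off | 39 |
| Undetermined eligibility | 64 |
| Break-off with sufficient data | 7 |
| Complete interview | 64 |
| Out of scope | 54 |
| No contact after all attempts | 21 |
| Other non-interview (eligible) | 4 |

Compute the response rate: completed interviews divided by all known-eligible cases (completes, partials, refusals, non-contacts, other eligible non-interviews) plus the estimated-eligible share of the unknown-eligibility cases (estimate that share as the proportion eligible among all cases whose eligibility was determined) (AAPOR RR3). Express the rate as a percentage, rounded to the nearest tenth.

Numerator = 64
Known eligible = 64 + 7 + 39 + 21 + 4 = 135
e = 135 / (135 + 54) = 135 / 189 = 0.7143
Eligible share of unknowns = 0.7143 × 64 = 45.72
Denom = 135 + 45.72 = 180.72
RR3 = 64 / 180.72 = 0.3541

35.4%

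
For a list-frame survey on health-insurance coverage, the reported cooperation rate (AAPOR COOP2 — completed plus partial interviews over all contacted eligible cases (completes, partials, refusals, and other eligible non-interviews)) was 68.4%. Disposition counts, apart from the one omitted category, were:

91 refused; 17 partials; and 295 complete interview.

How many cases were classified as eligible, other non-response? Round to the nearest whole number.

Numerator = 295 + 17 = 312
COOP2 = 312 / D = 0.684
D = 312 / 0.684 = 456.1
Remaining denominator categories sum to 403
eligible, other non-response = 456.1 − 403 ≈ 53

53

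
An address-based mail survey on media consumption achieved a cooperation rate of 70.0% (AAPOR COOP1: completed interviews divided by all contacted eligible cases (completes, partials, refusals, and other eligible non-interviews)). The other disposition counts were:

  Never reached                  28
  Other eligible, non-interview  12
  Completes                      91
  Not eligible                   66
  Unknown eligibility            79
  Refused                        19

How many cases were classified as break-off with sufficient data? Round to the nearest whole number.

8

COOP1 = 91 / D = 0.700
D = 91 / 0.700 = 130.0
Remaining denominator categories sum to 122
break-off with sufficient data = 130.0 − 122 ≈ 8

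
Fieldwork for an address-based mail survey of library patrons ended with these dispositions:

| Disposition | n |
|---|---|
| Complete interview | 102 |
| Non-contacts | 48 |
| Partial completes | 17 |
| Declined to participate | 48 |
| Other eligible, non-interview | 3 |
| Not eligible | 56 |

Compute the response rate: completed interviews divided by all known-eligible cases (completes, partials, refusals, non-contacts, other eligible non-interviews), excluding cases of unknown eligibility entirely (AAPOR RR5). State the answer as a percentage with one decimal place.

Top: 102
Denominator: 102 + 17 + 48 + 48 + 3 = 218
RR5 = 102 / 218 = 0.4679

46.8%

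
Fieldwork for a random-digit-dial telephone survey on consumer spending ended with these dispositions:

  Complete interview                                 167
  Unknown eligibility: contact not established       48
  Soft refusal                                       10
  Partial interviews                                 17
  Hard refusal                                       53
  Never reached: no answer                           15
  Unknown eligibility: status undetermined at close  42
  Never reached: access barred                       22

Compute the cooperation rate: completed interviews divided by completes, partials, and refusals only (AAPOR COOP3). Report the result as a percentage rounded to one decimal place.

67.6%

Refusal or break-off = 53 + 10 = 63
No answer / not reached = 15 + 22 = 37
Eligibility not determined = 48 + 42 = 90
Num: 167
Denominator: 167 + 17 + 63 = 247
COOP3 = 167 / 247 = 0.6761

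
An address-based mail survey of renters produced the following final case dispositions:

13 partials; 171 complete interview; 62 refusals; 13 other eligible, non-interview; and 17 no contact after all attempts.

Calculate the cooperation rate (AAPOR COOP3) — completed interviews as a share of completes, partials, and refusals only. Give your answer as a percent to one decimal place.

Num = 171
Denominator = 171 + 13 + 62 = 246
COOP3 = 171 / 246 = 0.6951

69.5%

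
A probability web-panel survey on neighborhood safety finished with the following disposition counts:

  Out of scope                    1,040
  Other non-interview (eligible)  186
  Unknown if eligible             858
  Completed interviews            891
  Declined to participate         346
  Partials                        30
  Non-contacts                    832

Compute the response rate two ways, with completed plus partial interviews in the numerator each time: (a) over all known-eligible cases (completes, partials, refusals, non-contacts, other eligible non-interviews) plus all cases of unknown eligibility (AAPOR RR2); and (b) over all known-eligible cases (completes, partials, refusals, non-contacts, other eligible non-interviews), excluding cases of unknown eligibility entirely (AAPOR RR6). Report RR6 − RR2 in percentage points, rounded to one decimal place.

11.0

Num → 891 + 30 = 921
Denom → 891 + 30 + 346 + 832 + 186 + 858 = 3143
RR2 = 921 / 3143 = 0.2930
Denom → 891 + 30 + 346 + 832 + 186 = 2285
RR6 = 921 / 2285 = 0.4031
Difference = 40.31 − 29.30 = 11.01 percentage points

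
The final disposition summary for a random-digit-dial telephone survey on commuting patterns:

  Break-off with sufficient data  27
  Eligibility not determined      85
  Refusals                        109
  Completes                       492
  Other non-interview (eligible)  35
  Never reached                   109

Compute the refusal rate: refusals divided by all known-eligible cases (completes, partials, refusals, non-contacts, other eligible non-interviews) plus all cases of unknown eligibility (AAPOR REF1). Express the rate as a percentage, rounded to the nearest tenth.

12.7%

Numerator = 109
Base = 492 + 27 + 109 + 109 + 35 + 85 = 857
REF1 = 109 / 857 = 0.1272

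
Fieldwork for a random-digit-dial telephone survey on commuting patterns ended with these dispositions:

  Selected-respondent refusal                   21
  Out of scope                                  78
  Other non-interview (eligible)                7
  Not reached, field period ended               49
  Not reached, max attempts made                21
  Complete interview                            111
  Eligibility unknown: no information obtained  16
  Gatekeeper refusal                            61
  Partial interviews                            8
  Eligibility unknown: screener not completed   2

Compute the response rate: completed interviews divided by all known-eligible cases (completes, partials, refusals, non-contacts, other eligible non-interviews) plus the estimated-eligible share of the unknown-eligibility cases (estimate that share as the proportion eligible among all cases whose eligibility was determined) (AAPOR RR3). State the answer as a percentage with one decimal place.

Refused = 61 + 21 = 82
Never reached = 49 + 21 = 70
Eligibility not determined = 2 + 16 = 18
Top: 111
Determined eligible: 111 + 8 + 82 + 70 + 7 = 278
e = 278 / (278 + 78) = 278 / 356 = 0.7809
Estimated eligible among unknowns: 0.7809 × 18 = 14.06
Base: 278 + 14.06 = 292.06
RR3 = 111 / 292.06 = 0.3801

38.0%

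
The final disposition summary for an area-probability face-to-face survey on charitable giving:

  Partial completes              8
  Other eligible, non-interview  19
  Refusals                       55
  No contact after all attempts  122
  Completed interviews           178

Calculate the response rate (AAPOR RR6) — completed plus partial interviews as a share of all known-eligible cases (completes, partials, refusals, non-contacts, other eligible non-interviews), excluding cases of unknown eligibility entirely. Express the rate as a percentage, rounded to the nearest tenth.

48.7%

Numerator → 178 + 8 = 186
Denom → 178 + 8 + 55 + 122 + 19 = 382
RR6 = 186 / 382 = 0.4869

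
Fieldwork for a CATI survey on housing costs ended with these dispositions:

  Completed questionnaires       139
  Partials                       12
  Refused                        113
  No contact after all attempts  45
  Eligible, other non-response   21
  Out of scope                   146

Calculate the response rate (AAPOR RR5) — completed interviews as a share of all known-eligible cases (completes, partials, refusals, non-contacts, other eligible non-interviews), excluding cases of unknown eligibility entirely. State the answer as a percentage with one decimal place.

42.1%

Numerator → 139
Denominator → 139 + 12 + 113 + 45 + 21 = 330
RR5 = 139 / 330 = 0.4212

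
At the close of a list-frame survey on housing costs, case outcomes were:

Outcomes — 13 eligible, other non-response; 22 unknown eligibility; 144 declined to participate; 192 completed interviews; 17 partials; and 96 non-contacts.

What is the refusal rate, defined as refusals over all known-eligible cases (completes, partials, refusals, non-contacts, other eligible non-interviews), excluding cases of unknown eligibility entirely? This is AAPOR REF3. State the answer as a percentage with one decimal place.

Numerator = 144
Denom = 192 + 17 + 144 + 96 + 13 = 462
REF3 = 144 / 462 = 0.3117

31.2%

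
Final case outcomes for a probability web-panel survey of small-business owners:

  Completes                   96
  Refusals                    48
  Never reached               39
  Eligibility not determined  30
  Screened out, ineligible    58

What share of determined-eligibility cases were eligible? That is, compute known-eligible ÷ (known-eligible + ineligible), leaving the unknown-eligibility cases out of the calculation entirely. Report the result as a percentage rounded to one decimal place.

Known eligible = 96 + 48 + 39 = 183
e = 183 / (183 + 58) = 183 / 241 = 0.7593

75.9%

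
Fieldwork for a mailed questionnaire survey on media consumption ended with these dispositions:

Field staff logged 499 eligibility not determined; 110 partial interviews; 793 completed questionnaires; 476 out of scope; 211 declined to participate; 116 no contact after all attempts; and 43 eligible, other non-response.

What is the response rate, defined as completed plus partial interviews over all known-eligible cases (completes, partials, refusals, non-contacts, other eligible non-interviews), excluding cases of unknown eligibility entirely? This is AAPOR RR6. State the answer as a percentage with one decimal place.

Num: 793 + 110 = 903
Base: 793 + 110 + 211 + 116 + 43 = 1273
RR6 = 903 / 1273 = 0.7093

70.9%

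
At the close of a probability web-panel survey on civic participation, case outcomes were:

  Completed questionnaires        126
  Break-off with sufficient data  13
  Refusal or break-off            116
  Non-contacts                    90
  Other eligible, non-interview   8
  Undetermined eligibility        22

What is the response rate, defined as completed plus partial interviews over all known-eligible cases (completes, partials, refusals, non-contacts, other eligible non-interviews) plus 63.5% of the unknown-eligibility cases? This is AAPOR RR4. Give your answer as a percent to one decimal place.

Numerator: 126 + 13 = 139
Determined eligible: 126 + 13 + 116 + 90 + 8 = 353
Estimated eligible among unknowns: 0.6350 × 22 = 13.97
Denom: 353 + 13.97 = 366.97
RR4 = 139 / 366.97 = 0.3788

37.9%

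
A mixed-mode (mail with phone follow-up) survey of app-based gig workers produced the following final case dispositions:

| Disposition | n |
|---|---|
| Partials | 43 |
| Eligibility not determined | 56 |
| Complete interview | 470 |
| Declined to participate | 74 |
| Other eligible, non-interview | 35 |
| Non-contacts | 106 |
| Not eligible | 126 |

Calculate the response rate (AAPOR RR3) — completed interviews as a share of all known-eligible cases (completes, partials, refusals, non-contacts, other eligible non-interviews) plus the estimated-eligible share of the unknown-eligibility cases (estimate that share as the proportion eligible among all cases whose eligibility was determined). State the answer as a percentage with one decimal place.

Numerator → 470
Determined eligible → 470 + 43 + 74 + 106 + 35 = 728
e = 728 / (728 + 126) = 728 / 854 = 0.8525
Estimated eligible among unknowns → 0.8525 × 56 = 47.74
Base → 728 + 47.74 = 775.74
RR3 = 470 / 775.74 = 0.6059

60.6%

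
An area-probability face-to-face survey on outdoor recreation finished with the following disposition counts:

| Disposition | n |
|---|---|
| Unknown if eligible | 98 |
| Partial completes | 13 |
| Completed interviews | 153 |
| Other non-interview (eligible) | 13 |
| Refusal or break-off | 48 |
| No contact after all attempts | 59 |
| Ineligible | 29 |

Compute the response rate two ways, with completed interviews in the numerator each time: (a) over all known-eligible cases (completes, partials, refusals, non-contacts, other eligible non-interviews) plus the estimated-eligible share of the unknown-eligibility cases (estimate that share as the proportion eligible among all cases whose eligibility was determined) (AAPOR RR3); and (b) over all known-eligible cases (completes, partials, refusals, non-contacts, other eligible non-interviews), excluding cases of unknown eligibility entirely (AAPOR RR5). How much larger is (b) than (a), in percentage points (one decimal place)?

12.7

Numerator: 153
Eligible (known): 153 + 13 + 48 + 59 + 13 = 286
e = 286 / (286 + 29) = 286 / 315 = 0.9079
Estimated eligible among unknowns: 0.9079 × 98 = 88.97
Base: 286 + 88.97 = 374.97
RR3 = 153 / 374.97 = 0.4080
Base: 153 + 13 + 48 + 59 + 13 = 286
RR5 = 153 / 286 = 0.5350
Difference = 53.50 − 40.80 = 12.70 percentage points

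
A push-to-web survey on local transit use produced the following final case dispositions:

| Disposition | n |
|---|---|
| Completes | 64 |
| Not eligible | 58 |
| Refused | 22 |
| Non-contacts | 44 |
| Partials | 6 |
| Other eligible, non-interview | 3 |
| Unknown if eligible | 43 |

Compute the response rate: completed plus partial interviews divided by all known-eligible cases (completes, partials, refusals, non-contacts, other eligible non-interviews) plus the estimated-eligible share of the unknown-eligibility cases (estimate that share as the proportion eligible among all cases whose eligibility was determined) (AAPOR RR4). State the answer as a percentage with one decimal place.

Top: 64 + 6 = 70
Known eligible: 64 + 6 + 22 + 44 + 3 = 139
e = 139 / (139 + 58) = 139 / 197 = 0.7056
Eligible share of unknowns: 0.7056 × 43 = 30.34
Denominator: 139 + 30.34 = 169.34
RR4 = 70 / 169.34 = 0.4134

41.3%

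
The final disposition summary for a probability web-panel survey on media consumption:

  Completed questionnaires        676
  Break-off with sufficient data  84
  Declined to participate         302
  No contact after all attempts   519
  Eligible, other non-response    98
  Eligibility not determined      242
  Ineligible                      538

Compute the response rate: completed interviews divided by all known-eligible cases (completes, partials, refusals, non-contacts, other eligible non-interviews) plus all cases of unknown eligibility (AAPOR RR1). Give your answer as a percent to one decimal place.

35.2%

Numerator → 676
Base → 676 + 84 + 302 + 519 + 98 + 242 = 1921
RR1 = 676 / 1921 = 0.3519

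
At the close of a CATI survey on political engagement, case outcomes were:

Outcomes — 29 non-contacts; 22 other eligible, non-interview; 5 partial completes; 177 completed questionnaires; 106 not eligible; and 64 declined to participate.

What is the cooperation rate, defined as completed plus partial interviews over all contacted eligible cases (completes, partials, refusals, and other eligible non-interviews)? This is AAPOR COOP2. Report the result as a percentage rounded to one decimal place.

Numerator → 177 + 5 = 182
Denom → 177 + 5 + 64 + 22 = 268
COOP2 = 182 / 268 = 0.6791

67.9%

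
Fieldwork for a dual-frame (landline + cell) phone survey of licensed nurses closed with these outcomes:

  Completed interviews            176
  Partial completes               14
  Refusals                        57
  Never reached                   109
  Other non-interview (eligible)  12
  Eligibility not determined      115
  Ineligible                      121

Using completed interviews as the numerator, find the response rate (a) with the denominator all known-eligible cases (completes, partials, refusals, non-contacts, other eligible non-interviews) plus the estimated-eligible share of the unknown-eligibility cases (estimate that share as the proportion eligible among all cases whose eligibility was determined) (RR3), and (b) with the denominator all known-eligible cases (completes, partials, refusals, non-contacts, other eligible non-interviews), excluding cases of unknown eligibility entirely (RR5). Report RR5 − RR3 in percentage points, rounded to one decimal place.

Top: 176
Determined eligible: 176 + 14 + 57 + 109 + 12 = 368
e = 368 / (368 + 121) = 368 / 489 = 0.7526
Estimated eligible among unknowns: 0.7526 × 115 = 86.55
Base: 368 + 86.55 = 454.55
RR3 = 176 / 454.55 = 0.3872
Base: 176 + 14 + 57 + 109 + 12 = 368
RR5 = 176 / 368 = 0.4783
Difference = 47.83 − 38.72 = 9.11 percentage points

9.1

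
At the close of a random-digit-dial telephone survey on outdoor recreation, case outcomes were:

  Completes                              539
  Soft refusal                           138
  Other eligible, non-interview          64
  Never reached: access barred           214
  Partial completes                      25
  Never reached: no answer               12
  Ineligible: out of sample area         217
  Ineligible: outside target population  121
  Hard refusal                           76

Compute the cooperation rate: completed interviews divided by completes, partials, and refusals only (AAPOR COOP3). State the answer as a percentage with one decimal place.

Refusals = 76 + 138 = 214
No answer / not reached = 12 + 214 = 226
Not eligible = 121 + 217 = 338
Num = 539
Base = 539 + 25 + 214 = 778
COOP3 = 539 / 778 = 0.6928

69.3%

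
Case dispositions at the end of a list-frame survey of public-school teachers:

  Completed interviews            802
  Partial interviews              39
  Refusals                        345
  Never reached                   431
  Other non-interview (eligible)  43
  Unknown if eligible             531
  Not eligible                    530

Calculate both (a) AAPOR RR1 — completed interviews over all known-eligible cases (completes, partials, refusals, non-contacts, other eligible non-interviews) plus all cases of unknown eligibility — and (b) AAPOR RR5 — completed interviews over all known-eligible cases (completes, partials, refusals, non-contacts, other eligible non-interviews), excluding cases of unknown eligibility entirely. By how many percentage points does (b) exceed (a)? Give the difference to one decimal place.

11.7

Num = 802
Denom = 802 + 39 + 345 + 431 + 43 + 531 = 2191
RR1 = 802 / 2191 = 0.3660
Denom = 802 + 39 + 345 + 431 + 43 = 1660
RR5 = 802 / 1660 = 0.4831
Difference = 48.31 − 36.60 = 11.71 percentage points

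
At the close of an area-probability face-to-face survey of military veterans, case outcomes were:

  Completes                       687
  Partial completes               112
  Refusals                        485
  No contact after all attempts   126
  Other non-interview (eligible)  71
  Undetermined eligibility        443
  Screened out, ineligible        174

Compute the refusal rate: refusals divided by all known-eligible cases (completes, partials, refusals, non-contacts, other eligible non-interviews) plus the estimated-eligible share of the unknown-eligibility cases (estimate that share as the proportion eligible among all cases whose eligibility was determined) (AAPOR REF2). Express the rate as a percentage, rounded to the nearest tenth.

Top → 485
Eligible (known) → 687 + 112 + 485 + 126 + 71 = 1481
e = 1481 / (1481 + 174) = 1481 / 1655 = 0.8949
Eligible share of unknowns → 0.8949 × 443 = 396.44
Base → 1481 + 396.44 = 1877.44
REF2 = 485 / 1877.44 = 0.2583

25.8%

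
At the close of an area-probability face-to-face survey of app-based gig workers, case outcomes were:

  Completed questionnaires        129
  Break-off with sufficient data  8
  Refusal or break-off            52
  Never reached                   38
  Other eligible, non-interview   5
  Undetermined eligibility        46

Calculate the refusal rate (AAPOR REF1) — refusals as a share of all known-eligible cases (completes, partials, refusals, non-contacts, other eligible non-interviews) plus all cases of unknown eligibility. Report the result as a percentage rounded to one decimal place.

Top = 52
Denominator = 129 + 8 + 52 + 38 + 5 + 46 = 278
REF1 = 52 / 278 = 0.1871

18.7%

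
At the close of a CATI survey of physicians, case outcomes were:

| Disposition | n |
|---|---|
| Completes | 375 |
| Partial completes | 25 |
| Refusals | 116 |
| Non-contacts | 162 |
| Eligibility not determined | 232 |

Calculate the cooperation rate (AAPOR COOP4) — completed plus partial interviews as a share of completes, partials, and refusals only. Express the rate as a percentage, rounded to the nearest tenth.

77.5%

Num: 375 + 25 = 400
Denom: 375 + 25 + 116 = 516
COOP4 = 400 / 516 = 0.7752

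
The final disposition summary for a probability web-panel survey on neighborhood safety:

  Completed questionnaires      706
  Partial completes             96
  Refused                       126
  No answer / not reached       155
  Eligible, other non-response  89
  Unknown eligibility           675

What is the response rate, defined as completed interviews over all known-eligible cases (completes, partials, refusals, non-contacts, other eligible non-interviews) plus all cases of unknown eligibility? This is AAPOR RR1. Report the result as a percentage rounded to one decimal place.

Numerator → 706
Denom → 706 + 96 + 126 + 155 + 89 + 675 = 1847
RR1 = 706 / 1847 = 0.3822

38.2%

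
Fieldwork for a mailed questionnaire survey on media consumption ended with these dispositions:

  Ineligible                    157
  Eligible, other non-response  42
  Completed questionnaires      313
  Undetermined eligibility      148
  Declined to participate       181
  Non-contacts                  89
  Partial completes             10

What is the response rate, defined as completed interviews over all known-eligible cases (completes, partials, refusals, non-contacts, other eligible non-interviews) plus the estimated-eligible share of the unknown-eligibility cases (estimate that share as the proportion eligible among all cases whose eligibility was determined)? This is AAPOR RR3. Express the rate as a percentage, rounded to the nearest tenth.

Numerator = 313
Eligible (known) = 313 + 10 + 181 + 89 + 42 = 635
e = 635 / (635 + 157) = 635 / 792 = 0.8018
e × U = 0.8018 × 148 = 118.67
Denom = 635 + 118.67 = 753.67
RR3 = 313 / 753.67 = 0.4153

41.5%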